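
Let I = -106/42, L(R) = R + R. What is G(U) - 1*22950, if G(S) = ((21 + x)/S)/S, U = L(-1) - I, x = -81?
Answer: -2803410/121 ≈ -23169.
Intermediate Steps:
L(R) = 2*R
I = -53/21 (I = -106*1/42 = -53/21 ≈ -2.5238)
U = 11/21 (U = 2*(-1) - 1*(-53/21) = -2 + 53/21 = 11/21 ≈ 0.52381)
G(S) = -60/S² (G(S) = ((21 - 81)/S)/S = (-60/S)/S = -60/S²)
G(U) - 1*22950 = -60/(11/21)² - 1*22950 = -60*441/121 - 22950 = -26460/121 - 22950 = -2803410/121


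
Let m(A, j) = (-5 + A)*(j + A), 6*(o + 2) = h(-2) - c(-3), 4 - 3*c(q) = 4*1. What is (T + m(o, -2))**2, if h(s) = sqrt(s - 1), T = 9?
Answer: 194797/144 - 4873*I*sqrt(3)/36 ≈ 1352.8 - 234.45*I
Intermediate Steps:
c(q) = 0 (c(q) = 4/3 - 4/3 = 0)
h(s) = sqrt(-1 + s)
o = -2 + I*sqrt(3)/6 (o = -2 + (sqrt(-1 - 2) - 1*0)/6 = -2 + (sqrt(-3) + 0)/6 = -2 + (I*sqrt(3) + 0)/6 = -2 + (I*sqrt(3))/6 = -2 + I*sqrt(3)/6 ≈ -2.0 + 0.28868*I)
m(A, j) = (-5 + A)*(A + j)
(T + m(o, -2))**2 = (9 + ((-2 + I*sqrt(3)/6)**2 - 5*(-2 + I*sqrt(3)/6) - 5*(-2) + (-2 + I*sqrt(3)/6)*(-2)))**2 = (9 + ((-2 + I*sqrt(3)/6)**2 + (10 - 5*I*sqrt(3)/6) + 10 + (4 - I*sqrt(3)/3)))**2 = (9 + (24 + (-2 + I*sqrt(3)/6)**2 - 7*I*sqrt(3)/6))**2 = (33 + (-2 + I*sqrt(3)/6)**2 - 7*I*sqrt(3)/6)**2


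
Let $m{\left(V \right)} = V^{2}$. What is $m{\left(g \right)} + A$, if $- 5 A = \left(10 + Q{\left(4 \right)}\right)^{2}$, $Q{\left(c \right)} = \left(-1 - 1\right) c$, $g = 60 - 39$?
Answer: $\frac{2201}{5} \approx 440.2$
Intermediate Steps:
$g = 21$ ($g = 60 - 39 = 21$)
$Q{\left(c \right)} = - 2 c$
$A = - \frac{4}{5}$ ($A = - \frac{\left(10 - 8\right)^{2}}{5} = - \frac{2^{2}}{5} = \left(- \frac{1}{5}\right) 4 = - \frac{4}{5} \approx -0.8$)
$m{\left(g \right)} + A = 21^{2} - \frac{4}{5} = 441 - \frac{4}{5} = \frac{2201}{5}$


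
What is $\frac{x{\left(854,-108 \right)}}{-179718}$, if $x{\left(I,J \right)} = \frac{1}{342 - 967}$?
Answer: $\frac{1}{112323750} \approx 8.9028 \cdot 10^{-9}$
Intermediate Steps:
$x{\left(I,J \right)} = - \frac{1}{625}$ ($x{\left(I,J \right)} = \frac{1}{-625} = - \frac{1}{625}$)
$\frac{x{\left(854,-108 \right)}}{-179718} = - \frac{1}{625 \left(-179718\right)} = \left(- \frac{1}{625}\right) \left(- \frac{1}{179718}\right) = \frac{1}{112323750}$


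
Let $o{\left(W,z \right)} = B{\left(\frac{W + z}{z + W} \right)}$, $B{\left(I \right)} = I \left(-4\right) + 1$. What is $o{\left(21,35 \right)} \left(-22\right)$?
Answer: $66$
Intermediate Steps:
$B{\left(I \right)} = 1 - 4 I$ ($B{\left(I \right)} = - 4 I + 1 = 1 - 4 I$)
$o{\left(W,z \right)} = -3$ ($o{\left(W,z \right)} = 1 - 4 \frac{W + z}{z + W} = 1 - 4 \frac{W + z}{W + z} = 1 - 4 = -3$)
$o{\left(21,35 \right)} \left(-22\right) = \left(-3\right) \left(-22\right) = 66$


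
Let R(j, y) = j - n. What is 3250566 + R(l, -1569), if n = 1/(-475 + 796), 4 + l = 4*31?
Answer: 1043470205/321 ≈ 3.2507e+6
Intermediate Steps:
l = 120 (l = -4 + 4*31 = -4 + 124 = 120)
n = 1/321 ≈ 0.0031153
R(j, y) = -1/321 + j (R(j, y) = j - 1*1/321 = j - 1/321 = -1/321 + j)
3250566 + R(l, -1569) = 3250566 + (-1/321 + 120) = 3250566 + 38519/321 = 1043470205/321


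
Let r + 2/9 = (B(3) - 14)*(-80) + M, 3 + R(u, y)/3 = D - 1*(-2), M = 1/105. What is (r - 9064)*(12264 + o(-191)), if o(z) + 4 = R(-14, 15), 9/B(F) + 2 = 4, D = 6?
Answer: -6421855285/63 ≈ -1.0193e+8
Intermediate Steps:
B(F) = 9/2 (B(F) = 9/(-2 + 4) = 9/2)
M = 1/105 ≈ 0.0095238
R(u, y) = 15 (R(u, y) = -9 + 3*(6 - 1*(-2)) = -9 + 3*(6 + 2) = -9 + 3*8 = -9 + 24 = 15)
o(z) = 11 (o(z) = -4 + 15 = 11)
r = 239333/315 (r = -2/9 + ((9/2 - 14)*(-80) + 1/105) = -2/9 + (-19/2*(-80) + 1/105) = -2/9 + (760 + 1/105) = -2/9 + 79801/105 = 239333/315 ≈ 759.79)
(r - 9064)*(12264 + o(-191)) = (239333/315 - 9064)*(12264 + 11) = -2615827/315*12275 = -6421855285/63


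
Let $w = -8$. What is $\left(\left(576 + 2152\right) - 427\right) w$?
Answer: $-18408$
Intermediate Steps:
$\left(\left(576 + 2152\right) - 427\right) w = \left(\left(576 + 2152\right) - 427\right) \left(-8\right) = \left(2728 - 427\right) \left(-8\right) = 2301 \left(-8\right) = -18408$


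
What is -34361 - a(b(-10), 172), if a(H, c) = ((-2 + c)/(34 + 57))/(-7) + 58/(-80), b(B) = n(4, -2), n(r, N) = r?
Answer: -875493007/25480 ≈ -34360.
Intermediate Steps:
b(B) = 4
a(H, c) = -18393/25480 - c/637 (a(H, c) = ((-2 + c)/91)*(-⅐) + 58*(-1/80) = ((-2 + c)*(1/91))*(-⅐) - 29/40 = (-2/91 + c/91)*(-⅐) - 29/40 = (2/637 - c/637) - 29/40 = -18393/25480 - c/637)
-34361 - a(b(-10), 172) = -34361 - (-18393/25480 - 1/637*172) = -34361 - (-18393/25480 - 172/637) = -34361 - 1*(-25273/25480) = -34361 + 25273/25480 = -875493007/25480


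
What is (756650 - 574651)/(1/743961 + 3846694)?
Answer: 135400158039/2861790314935 ≈ 0.047313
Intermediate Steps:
(756650 - 574651)/(1/743961 + 3846694) = 181999/(1/743961 + 3846694) = 181999/(2861790314935/743961) = 181999*(743961/2861790314935) = 135400158039/2861790314935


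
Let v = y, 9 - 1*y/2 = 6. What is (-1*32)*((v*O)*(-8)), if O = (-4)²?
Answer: 24576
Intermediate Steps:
y = 6 (y = 18 - 2*6 = 18 - 12 = 6)
v = 6
O = 16
(-1*32)*((v*O)*(-8)) = (-1*32)*((6*16)*(-8)) = -3072*(-8) = -32*(-768) = 24576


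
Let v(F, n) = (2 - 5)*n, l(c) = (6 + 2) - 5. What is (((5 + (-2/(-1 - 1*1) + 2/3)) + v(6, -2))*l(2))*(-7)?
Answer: -266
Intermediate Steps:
l(c) = 3 (l(c) = 8 - 5 = 3)
v(F, n) = -3*n
(((5 + (-2/(-1 - 1*1) + 2/3)) + v(6, -2))*l(2))*(-7) = (((5 + (-2/(-1 - 1*1) + 2/3)) - 3*(-2))*3)*(-7) = (((5 + (-2/(-1 - 1) + 2*(⅓))) + 6)*3)*(-7) = (((5 + (-2/(-2) + ⅔)) + 6)*3)*(-7) = (((5 + (-2*(-½) + ⅔)) + 6)*3)*(-7) = (((5 + (1 + ⅔)) + 6)*3)*(-7) = (((5 + 5/3) + 6)*3)*(-7) = ((20/3 + 6)*3)*(-7) = ((38/3)*3)*(-7) = 38*(-7) = -266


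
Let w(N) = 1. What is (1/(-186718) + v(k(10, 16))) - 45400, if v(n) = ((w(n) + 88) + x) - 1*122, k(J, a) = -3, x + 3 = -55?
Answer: -8493988539/186718 ≈ -45491.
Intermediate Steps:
x = -58 (x = -3 - 55 = -58)
v(n) = -91 (v(n) = ((1 + 88) - 58) - 1*122 = (89 - 58) - 122 = 31 - 122 = -91)
(1/(-186718) + v(k(10, 16))) - 45400 = (1/(-186718) - 91) - 45400 = (-1/186718 - 91) - 45400 = -16991339/186718 - 45400 = -8493988539/186718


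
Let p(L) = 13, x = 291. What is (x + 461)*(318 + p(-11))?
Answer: 248912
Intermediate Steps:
(x + 461)*(318 + p(-11)) = (291 + 461)*(318 + 13) = 752*331 = 248912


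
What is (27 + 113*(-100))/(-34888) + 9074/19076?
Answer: 132904365/166380872 ≈ 0.79880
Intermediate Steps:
(27 + 113*(-100))/(-34888) + 9074/19076 = (27 - 11300)*(-1/34888) + 9074*(1/19076) = -11273*(-1/34888) + 4537/9538 = 11273/34888 + 4537/9538 = 132904365/166380872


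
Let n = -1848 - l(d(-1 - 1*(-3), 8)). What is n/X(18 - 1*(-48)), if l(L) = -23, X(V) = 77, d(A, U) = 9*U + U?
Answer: -1825/77 ≈ -23.701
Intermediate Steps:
d(A, U) = 10*U
n = -1825 (n = -1848 - 1*(-23) = -1848 + 23 = -1825)
n/X(18 - 1*(-48)) = -1825/77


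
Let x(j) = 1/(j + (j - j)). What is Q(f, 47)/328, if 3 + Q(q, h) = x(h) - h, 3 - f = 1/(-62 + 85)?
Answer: -2349/15416 ≈ -0.15237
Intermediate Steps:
x(j) = 1/j (x(j) = 1/(j + 0) = 1/j)
f = 68/23 (f = 3 - 1/(-62 + 85) = 3 - 1/23 = 68/23 ≈ 2.9565)
Q(q, h) = -3 + 1/h - h (Q(q, h) = -3 + (1/h - h) = -3 + 1/h - h)
Q(f, 47)/328 = (-3 + 1/47 - 1*47)/328 = (-3 + 1/47 - 47)*(1/328) = -2349/47*1/328 = -2349/15416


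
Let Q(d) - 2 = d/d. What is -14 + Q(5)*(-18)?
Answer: -68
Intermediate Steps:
Q(d) = 3 (Q(d) = 2 + d/d = 2 + 1 = 3)
-14 + Q(5)*(-18) = -14 + 3*(-18) = -14 - 54 = -68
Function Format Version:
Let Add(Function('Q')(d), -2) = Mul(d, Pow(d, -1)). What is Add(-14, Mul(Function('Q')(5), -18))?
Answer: -68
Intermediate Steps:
Function('Q')(d) = 3 (Function('Q')(d) = Add(2, Mul(d, Pow(d, -1))) = Add(2, 1) = 3)
Add(-14, Mul(Function('Q')(5), -18)) = Add(-14, Mul(3, -18)) = Add(-14, -54) = -68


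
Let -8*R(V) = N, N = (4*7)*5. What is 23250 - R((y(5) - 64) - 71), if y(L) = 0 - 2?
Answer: 46535/2 ≈ 23268.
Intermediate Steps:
y(L) = -2
N = 140 (N = 28*5 = 140)
R(V) = -35/2 (R(V) = -⅛*140 = -35/2)
23250 - R((y(5) - 64) - 71) = 23250 - 1*(-35/2) = 23250 + 35/2 = 46535/2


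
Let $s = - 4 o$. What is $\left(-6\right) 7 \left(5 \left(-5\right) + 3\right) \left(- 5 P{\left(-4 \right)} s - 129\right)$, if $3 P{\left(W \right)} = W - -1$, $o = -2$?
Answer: $-82236$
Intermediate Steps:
$P{\left(W \right)} = \frac{1}{3} + \frac{W}{3}$ ($P{\left(W \right)} = \frac{W - -1}{3} = \frac{W + 1}{3} = \frac{1 + W}{3} = \frac{1}{3} + \frac{W}{3}$)
$s = 8$ ($s = \left(-4\right) \left(-2\right) = 8$)
$\left(-6\right) 7 \left(5 \left(-5\right) + 3\right) \left(- 5 P{\left(-4 \right)} s - 129\right) = \left(-6\right) 7 \left(5 \left(-5\right) + 3\right) \left(- 5 \left(\frac{1}{3} + \frac{1}{3} \left(-4\right)\right) 8 - 129\right) = - 42 \left(-25 + 3\right) \left(- 5 \left(\frac{1}{3} - \frac{4}{3}\right) 8 - 129\right) = \left(-42\right) \left(-22\right) \left(\left(-5\right) \left(-1\right) 8 - 129\right) = 924 \left(5 \cdot 8 - 129\right) = 924 \left(40 - 129\right) = 924 \left(-89\right) = -82236$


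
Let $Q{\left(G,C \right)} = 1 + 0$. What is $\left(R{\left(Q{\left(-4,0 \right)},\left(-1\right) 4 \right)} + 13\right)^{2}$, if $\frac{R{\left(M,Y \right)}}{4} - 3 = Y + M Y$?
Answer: $49$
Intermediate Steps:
$Q{\left(G,C \right)} = 1$
$R{\left(M,Y \right)} = 12 + 4 Y + 4 M Y$ ($R{\left(M,Y \right)} = 12 + 4 \left(Y + M Y\right) = 12 + \left(4 Y + 4 M Y\right) = 12 + 4 Y + 4 M Y$)
$\left(R{\left(Q{\left(-4,0 \right)},\left(-1\right) 4 \right)} + 13\right)^{2} = \left(\left(12 + 4 \left(\left(-1\right) 4\right) + 4 \cdot 1 \left(\left(-1\right) 4\right)\right) + 13\right)^{2} = \left(\left(12 + 4 \left(-4\right) + 4 \cdot 1 \left(-4\right)\right) + 13\right)^{2} = \left(\left(12 - 16 - 16\right) + 13\right)^{2} = \left(-20 + 13\right)^{2} = \left(-7\right)^{2} = 49$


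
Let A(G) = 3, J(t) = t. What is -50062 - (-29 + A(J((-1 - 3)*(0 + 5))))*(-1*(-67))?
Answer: -48320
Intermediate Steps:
-50062 - (-29 + A(J((-1 - 3)*(0 + 5))))*(-1*(-67)) = -50062 - (-29 + 3)*(-1*(-67)) = -50062 - (-26)*67 = -50062 - 1*(-1742) = -50062 + 1742 = -48320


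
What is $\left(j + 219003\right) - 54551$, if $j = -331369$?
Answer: $-166917$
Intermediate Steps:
$\left(j + 219003\right) - 54551 = \left(-331369 + 219003\right) - 54551 = -112366 - 54551 = -166917$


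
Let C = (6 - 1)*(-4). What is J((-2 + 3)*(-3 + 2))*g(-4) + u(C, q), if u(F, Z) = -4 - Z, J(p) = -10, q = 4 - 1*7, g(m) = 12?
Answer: -121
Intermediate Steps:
q = -3 (q = 4 - 7 = -3)
C = -20 (C = 5*(-4) = -20)
J((-2 + 3)*(-3 + 2))*g(-4) + u(C, q) = -10*12 + (-4 - 1*(-3)) = -120 + (-4 + 3) = -120 - 1 = -121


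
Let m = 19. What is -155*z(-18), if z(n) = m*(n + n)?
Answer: 106020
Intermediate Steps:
z(n) = 38*n (z(n) = 19*(n + n) = 19*(2*n) = 38*n)
-155*z(-18) = -5890*(-18) = -155*(-684) = 106020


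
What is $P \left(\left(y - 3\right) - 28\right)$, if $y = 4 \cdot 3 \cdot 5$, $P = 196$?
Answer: $5684$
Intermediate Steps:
$y = 60$ ($y = 12 \cdot 5 = 60$)
$P \left(\left(y - 3\right) - 28\right) = 196 \left(\left(60 - 3\right) - 28\right) = 196 \left(57 - 28\right) = 196 \cdot 29 = 5684$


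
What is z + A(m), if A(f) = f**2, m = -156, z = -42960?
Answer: -18624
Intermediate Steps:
z + A(m) = -42960 + (-156)**2 = -42960 + 24336 = -18624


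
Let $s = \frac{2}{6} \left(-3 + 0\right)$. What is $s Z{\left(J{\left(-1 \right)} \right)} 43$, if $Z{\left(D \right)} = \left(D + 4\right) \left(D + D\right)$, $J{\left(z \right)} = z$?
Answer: $258$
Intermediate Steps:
$Z{\left(D \right)} = 2 D \left(4 + D\right)$ ($Z{\left(D \right)} = \left(4 + D\right) 2 D = 2 D \left(4 + D\right)$)
$s = -1$ ($s = 2 \cdot \frac{1}{6} \left(-3\right) = \frac{1}{3} \left(-3\right) = -1$)
$s Z{\left(J{\left(-1 \right)} \right)} 43 = - 2 \left(-1\right) \left(4 - 1\right) 43 = - 2 \left(-1\right) 3 \cdot 43 = \left(-1\right) \left(-6\right) 43 = 6 \cdot 43 = 258$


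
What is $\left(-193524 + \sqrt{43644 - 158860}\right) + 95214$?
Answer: $-98310 + 4 i \sqrt{7201} \approx -98310.0 + 339.44 i$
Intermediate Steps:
$\left(-193524 + \sqrt{43644 - 158860}\right) + 95214 = \left(-193524 + \sqrt{-115216}\right) + 95214 = \left(-193524 + 4 i \sqrt{7201}\right) + 95214 = -98310 + 4 i \sqrt{7201}$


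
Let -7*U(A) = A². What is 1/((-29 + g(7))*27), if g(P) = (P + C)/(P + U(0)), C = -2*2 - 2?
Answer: -7/5454 ≈ -0.0012835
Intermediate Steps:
U(A) = -A²/7
C = -6 (C = -4 - 2 = -6)
g(P) = (-6 + P)/P (g(P) = (P - 6)/(P - ⅐*0²) = (-6 + P)/(P - ⅐*0) = (-6 + P)/(P + 0) = (-6 + P)/P)
1/((-29 + g(7))*27) = 1/((-29 + (-6 + 7)/7)*27) = 1/((-29 + (⅐)*1)*27) = 1/((-29 + ⅐)*27) = 1/(-202/7*27) = 1/(-5454/7) = -7/5454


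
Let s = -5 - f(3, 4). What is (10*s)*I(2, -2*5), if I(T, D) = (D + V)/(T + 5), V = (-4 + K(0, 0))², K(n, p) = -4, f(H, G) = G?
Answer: -4860/7 ≈ -694.29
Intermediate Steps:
V = 64 (V = (-4 - 4)² = (-8)² = 64)
I(T, D) = (64 + D)/(5 + T) (I(T, D) = (D + 64)/(T + 5) = (64 + D)/(5 + T))
s = -9 (s = -5 - 1*4 = -5 - 4 = -9)
(10*s)*I(2, -2*5) = (10*(-9))*((64 - 2*5)/(5 + 2)) = -90*(64 - 10)/7 = -90*54/7 = -4860/7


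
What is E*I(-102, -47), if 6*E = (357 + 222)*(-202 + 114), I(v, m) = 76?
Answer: -645392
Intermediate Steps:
E = -8492 (E = ((357 + 222)*(-202 + 114))/6 = (579*(-88))/6 = (⅙)*(-50952) = -8492)
E*I(-102, -47) = -8492*76 = -645392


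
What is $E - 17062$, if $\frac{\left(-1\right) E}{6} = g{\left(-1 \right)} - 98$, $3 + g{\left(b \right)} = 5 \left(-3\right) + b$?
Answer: $-16360$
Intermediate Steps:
$g{\left(b \right)} = -18 + b$ ($g{\left(b \right)} = -3 + \left(5 \left(-3\right) + b\right) = -3 + \left(-15 + b\right) = -18 + b$)
$E = 702$ ($E = - 6 \left(\left(-18 - 1\right) - 98\right) = - 6 \left(-19 - 98\right) = \left(-6\right) \left(-117\right) = 702$)
$E - 17062 = 702 - 17062 = -16360$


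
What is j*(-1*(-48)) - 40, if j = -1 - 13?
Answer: -712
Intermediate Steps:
j = -14
j*(-1*(-48)) - 40 = -(-14)*(-48) - 40 = -14*48 - 40 = -672 - 40 = -712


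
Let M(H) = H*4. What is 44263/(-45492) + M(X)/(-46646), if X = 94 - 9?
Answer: -1040079589/1061009916 ≈ -0.98027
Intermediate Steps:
X = 85
M(H) = 4*H
44263/(-45492) + M(X)/(-46646) = 44263/(-45492) + (4*85)/(-46646) = 44263*(-1/45492) + 340*(-1/46646) = -44263/45492 - 170/23323 = -1040079589/1061009916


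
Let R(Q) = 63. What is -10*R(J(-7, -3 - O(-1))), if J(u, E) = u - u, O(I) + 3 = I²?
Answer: -630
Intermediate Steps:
O(I) = -3 + I²
J(u, E) = 0
-10*R(J(-7, -3 - O(-1))) = -10*63 = -630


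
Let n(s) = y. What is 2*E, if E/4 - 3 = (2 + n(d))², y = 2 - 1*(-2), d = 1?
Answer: 312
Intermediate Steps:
y = 4 (y = 2 + 2 = 4)
n(s) = 4
E = 156 (E = 12 + 4*(2 + 4)² = 12 + 4*6² = 12 + 4*36 = 12 + 144 = 156)
2*E = 2*156 = 312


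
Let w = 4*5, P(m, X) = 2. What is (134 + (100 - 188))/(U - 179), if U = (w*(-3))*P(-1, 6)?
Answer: -2/13 ≈ -0.15385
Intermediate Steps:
w = 20
U = -120 (U = (20*(-3))*2 = -60*2 = -120)
(134 + (100 - 188))/(U - 179) = (134 + (100 - 188))/(-120 - 179) = (134 - 88)/(-299) = 46*(-1/299) = -2/13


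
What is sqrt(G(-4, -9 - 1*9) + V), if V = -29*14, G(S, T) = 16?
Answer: I*sqrt(390) ≈ 19.748*I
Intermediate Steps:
V = -406
sqrt(G(-4, -9 - 1*9) + V) = sqrt(16 - 406) = sqrt(-390) = I*sqrt(390)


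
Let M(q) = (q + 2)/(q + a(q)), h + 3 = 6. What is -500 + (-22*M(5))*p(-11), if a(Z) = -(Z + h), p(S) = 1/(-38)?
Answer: -28577/57 ≈ -501.35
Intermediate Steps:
h = 3 (h = -3 + 6 = 3)
p(S) = -1/38
a(Z) = -3 - Z (a(Z) = -(Z + 3) = -(3 + Z) = -3 - Z)
M(q) = -2/3 - q/3 (M(q) = (q + 2)/(q + (-3 - q)) = (2 + q)/(-3) = (2 + q)*(-1/3) = -2/3 - q/3)
-500 + (-22*M(5))*p(-11) = -500 - 22*(-2/3 - 1/3*5)*(-1/38) = -500 - 22*(-2/3 - 5/3)*(-1/38) = -500 - 22*(-7/3)*(-1/38) = -500 + (154/3)*(-1/38) = -500 - 77/57 = -28577/57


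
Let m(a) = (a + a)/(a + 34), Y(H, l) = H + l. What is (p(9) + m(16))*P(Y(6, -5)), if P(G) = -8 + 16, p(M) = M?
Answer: 1928/25 ≈ 77.120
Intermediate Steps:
P(G) = 8
m(a) = 2*a/(34 + a) (m(a) = (2*a)/(34 + a) = 2*a/(34 + a))
(p(9) + m(16))*P(Y(6, -5)) = (9 + 2*16/(34 + 16))*8 = (9 + 2*16/50)*8 = (9 + 2*16*(1/50))*8 = (9 + 16/25)*8 = (241/25)*8 = 1928/25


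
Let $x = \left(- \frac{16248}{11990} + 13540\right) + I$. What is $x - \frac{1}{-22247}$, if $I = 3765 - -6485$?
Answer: $\frac{3172709770717}{133370765} \approx 23789.0$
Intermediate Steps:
$I = 10250$ ($I = 3765 + 6485 = 10250$)
$x = \frac{142612926}{5995}$ ($x = \left(- \frac{16248}{11990} + 13540\right) + 10250 = \left(\left(-16248\right) \frac{1}{11990} + 13540\right) + 10250 = \left(- \frac{8124}{5995} + 13540\right) + 10250 = \frac{81164176}{5995} + 10250 = \frac{142612926}{5995} \approx 23789.0$)
$x - \frac{1}{-22247} = \frac{142612926}{5995} - \frac{1}{-22247} = \frac{142612926}{5995} - - \frac{1}{22247} = \frac{142612926}{5995} + \frac{1}{22247} = \frac{3172709770717}{133370765}$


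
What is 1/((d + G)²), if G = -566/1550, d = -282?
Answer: 600625/47887881889 ≈ 1.2542e-5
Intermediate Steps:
G = -283/775 (G = -566*1/1550 = -283/775 ≈ -0.36516)
1/((d + G)²) = 1/((-282 - 283/775)²) = 1/((-218833/775)²) = 1/(47887881889/600625) = 600625/47887881889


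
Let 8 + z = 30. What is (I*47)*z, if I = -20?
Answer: -20680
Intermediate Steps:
z = 22 (z = -8 + 30 = 22)
(I*47)*z = -20*47*22 = -940*22 = -20680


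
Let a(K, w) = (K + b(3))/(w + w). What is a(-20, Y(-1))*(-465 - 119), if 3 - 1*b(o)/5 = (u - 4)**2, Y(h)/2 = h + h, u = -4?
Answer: -23725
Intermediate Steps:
Y(h) = 4*h (Y(h) = 2*(h + h) = 2*(2*h) = 4*h)
b(o) = -305 (b(o) = 15 - 5*(-4 - 4)**2 = 15 - 5*(-8)**2 = 15 - 5*64 = 15 - 320 = -305)
a(K, w) = (-305 + K)/(2*w) (a(K, w) = (K - 305)/(w + w) = (-305 + K)/((2*w)) = (-305 + K)*(1/(2*w)) = (-305 + K)/(2*w))
a(-20, Y(-1))*(-465 - 119) = ((-305 - 20)/(2*((4*(-1)))))*(-465 - 119) = ((1/2)*(-325)/(-4))*(-584) = ((1/2)*(-1/4)*(-325))*(-584) = (325/8)*(-584) = -23725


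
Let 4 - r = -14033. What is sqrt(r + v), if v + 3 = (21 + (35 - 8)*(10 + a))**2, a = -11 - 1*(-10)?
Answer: sqrt(83730) ≈ 289.36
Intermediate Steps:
a = -1 (a = -11 + 10 = -1)
r = 14037 (r = 4 - 1*(-14033) = 4 + 14033 = 14037)
v = 69693 (v = -3 + (21 + (35 - 8)*(10 - 1))**2 = -3 + (21 + 27*9)**2 = -3 + (21 + 243)**2 = -3 + 264**2 = -3 + 69696 = 69693)
sqrt(r + v) = sqrt(14037 + 69693) = sqrt(83730)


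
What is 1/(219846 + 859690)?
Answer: 1/1079536 ≈ 9.2632e-7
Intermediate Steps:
1/(219846 + 859690) = 1/1079536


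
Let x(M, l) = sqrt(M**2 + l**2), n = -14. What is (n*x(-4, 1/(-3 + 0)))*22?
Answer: -308*sqrt(145)/3 ≈ -1236.3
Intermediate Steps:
(n*x(-4, 1/(-3 + 0)))*22 = -14*sqrt((-4)**2 + (1/(-3 + 0))**2)*22 = -14*sqrt(16 + (1/(-3))**2)*22 = -14*sqrt(16 + (-1/3)**2)*22 = -14*sqrt(16 + 1/9)*22 = -14*sqrt(145)/3*22 = -308*sqrt(145)/3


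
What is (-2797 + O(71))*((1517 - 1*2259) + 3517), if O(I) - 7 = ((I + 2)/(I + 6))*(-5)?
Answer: -597166125/77 ≈ -7.7554e+6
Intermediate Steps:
O(I) = 7 - 5*(2 + I)/(6 + I) (O(I) = 7 + ((I + 2)/(I + 6))*(-5) = 7 + ((2 + I)/(6 + I))*(-5) = 7 - 5*(2 + I)/(6 + I))
(-2797 + O(71))*((1517 - 1*2259) + 3517) = (-2797 + 2*(16 + 71)/(6 + 71))*((1517 - 1*2259) + 3517) = (-2797 + 2*87/77)*((1517 - 2259) + 3517) = (-2797 + 2*(1/77)*87)*(-742 + 3517) = (-2797 + 174/77)*2775 = -215195/77*2775 = -597166125/77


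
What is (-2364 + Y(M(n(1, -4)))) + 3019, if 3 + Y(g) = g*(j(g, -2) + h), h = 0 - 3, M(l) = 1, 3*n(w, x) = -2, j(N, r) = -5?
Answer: 644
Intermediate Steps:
n(w, x) = -2/3 (n(w, x) = (1/3)*(-2) = -2/3)
h = -3
Y(g) = -3 - 8*g (Y(g) = -3 + g*(-5 - 3) = -3 + g*(-8) = -3 - 8*g)
(-2364 + Y(M(n(1, -4)))) + 3019 = (-2364 + (-3 - 8*1)) + 3019 = (-2364 + (-3 - 8)) + 3019 = (-2364 - 11) + 3019 = -2375 + 3019 = 644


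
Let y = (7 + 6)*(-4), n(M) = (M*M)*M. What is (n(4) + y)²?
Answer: 144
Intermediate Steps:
n(M) = M³ (n(M) = M²*M = M³)
y = -52 (y = 13*(-4) = -52)
(n(4) + y)² = (4³ - 52)² = (64 - 52)² = 12² = 144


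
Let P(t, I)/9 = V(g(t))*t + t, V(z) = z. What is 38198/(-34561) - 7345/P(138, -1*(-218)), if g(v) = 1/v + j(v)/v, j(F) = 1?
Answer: -60396005/8709372 ≈ -6.9346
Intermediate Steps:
g(v) = 2/v (g(v) = 1/v + 1/v = 2/v)
P(t, I) = 18 + 9*t (P(t, I) = 9*((2/t)*t + t) = 9*(2 + t) = 18 + 9*t)
38198/(-34561) - 7345/P(138, -1*(-218)) = 38198/(-34561) - 7345/(18 + 9*138) = 38198*(-1/34561) - 7345/(18 + 1242) = -38198/34561 - 7345/1260 = -38198/34561 - 7345*1/1260 = -38198/34561 - 1469/252 = -60396005/8709372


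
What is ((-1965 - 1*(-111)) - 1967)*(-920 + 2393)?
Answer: -5628333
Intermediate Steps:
((-1965 - 1*(-111)) - 1967)*(-920 + 2393) = ((-1965 + 111) - 1967)*1473 = (-1854 - 1967)*1473 = -3821*1473 = -5628333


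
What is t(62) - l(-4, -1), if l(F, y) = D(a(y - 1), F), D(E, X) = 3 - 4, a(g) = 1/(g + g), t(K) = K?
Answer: 63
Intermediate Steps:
a(g) = 1/(2*g)
D(E, X) = -1
l(F, y) = -1
t(62) - l(-4, -1) = 62 - 1*(-1) = 62 + 1 = 63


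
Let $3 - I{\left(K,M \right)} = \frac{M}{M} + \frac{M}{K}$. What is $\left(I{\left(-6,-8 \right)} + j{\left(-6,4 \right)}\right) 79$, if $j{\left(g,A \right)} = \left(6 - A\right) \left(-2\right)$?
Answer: $- \frac{790}{3} \approx -263.33$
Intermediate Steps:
$j{\left(g,A \right)} = -12 + 2 A$
$I{\left(K,M \right)} = 2 - \frac{M}{K}$ ($I{\left(K,M \right)} = 3 - \left(\frac{M}{M} + \frac{M}{K}\right) = 3 - \left(1 + \frac{M}{K}\right) = 2 - \frac{M}{K}$)
$\left(I{\left(-6,-8 \right)} + j{\left(-6,4 \right)}\right) 79 = \left(\left(2 - - \frac{8}{-6}\right) + \left(-12 + 2 \cdot 4\right)\right) 79 = \left(\left(2 - \left(-8\right) \left(- \frac{1}{6}\right)\right) + \left(-12 + 8\right)\right) 79 = \left(\left(2 - \frac{4}{3}\right) - 4\right) 79 = \left(\frac{2}{3} - 4\right) 79 = \left(- \frac{10}{3}\right) 79 = - \frac{790}{3}$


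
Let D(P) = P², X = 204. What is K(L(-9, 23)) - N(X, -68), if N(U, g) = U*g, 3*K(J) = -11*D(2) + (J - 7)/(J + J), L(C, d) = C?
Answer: 374156/27 ≈ 13858.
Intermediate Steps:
K(J) = -44/3 + (-7 + J)/(6*J) (K(J) = (-11*2² + (J - 7)/(J + J))/3 = (-11*4 + (-7 + J)/((2*J)))/3 = (-44 + (-7 + J)*(1/(2*J)))/3 = (-44 + (-7 + J)/(2*J))/3 = -44/3 + (-7 + J)/(6*J))
K(L(-9, 23)) - N(X, -68) = (⅙)*(-7 - 87*(-9))/(-9) - 204*(-68) = (⅙)*(-⅑)*(-7 + 783) - 1*(-13872) = (⅙)*(-⅑)*776 + 13872 = -388/27 + 13872 = 374156/27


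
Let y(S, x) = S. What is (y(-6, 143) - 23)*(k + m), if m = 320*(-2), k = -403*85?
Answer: 1011955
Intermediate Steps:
k = -34255
m = -640
(y(-6, 143) - 23)*(k + m) = (-6 - 23)*(-34255 - 640) = -29*(-34895) = 1011955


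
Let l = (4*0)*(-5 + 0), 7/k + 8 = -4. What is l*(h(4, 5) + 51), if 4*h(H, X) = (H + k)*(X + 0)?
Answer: 0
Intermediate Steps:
k = -7/12 (k = 7/(-8 - 4) = 7/(-12) = 7*(-1/12) = -7/12 ≈ -0.58333)
h(H, X) = X*(-7/12 + H)/4 (h(H, X) = ((H - 7/12)*(X + 0))/4 = ((-7/12 + H)*X)/4 = (X*(-7/12 + H))/4 = X*(-7/12 + H)/4)
l = 0 (l = 0*(-5) = 0)
l*(h(4, 5) + 51) = 0*((1/48)*5*(-7 + 12*4) + 51) = 0*((1/48)*5*(-7 + 48) + 51) = 0*((1/48)*5*41 + 51) = 0*(205/48 + 51) = 0*(2653/48) = 0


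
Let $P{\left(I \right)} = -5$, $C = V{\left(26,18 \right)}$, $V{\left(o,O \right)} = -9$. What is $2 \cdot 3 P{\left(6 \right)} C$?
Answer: $270$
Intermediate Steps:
$C = -9$
$2 \cdot 3 P{\left(6 \right)} C = 2 \cdot 3 \left(-5\right) \left(-9\right) = 6 \left(-5\right) \left(-9\right) = \left(-30\right) \left(-9\right) = 270$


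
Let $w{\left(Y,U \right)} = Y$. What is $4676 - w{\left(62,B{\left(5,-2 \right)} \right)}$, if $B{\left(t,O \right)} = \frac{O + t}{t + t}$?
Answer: $4614$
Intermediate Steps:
$B{\left(t,O \right)} = \frac{O + t}{2 t}$
$4676 - w{\left(62,B{\left(5,-2 \right)} \right)} = 4676 - 62 = 4614$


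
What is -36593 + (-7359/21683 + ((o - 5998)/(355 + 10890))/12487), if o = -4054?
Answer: -111413799681019586/3044646958145 ≈ -36593.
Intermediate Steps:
-36593 + (-7359/21683 + ((o - 5998)/(355 + 10890))/12487) = -36593 + (-7359/21683 + ((-4054 - 5998)/(355 + 10890))/12487) = -36593 + (-7359*1/21683 - 10052/11245*(1/12487)) = -36593 + (-7359/21683 - 10052*1/11245*(1/12487)) = -36593 + (-7359/21683 - 10052/11245*1/12487) = -36593 + (-7359/21683 - 10052/140416315) = -36593 - 1033541619601/3044646958145 = -111413799681019586/3044646958145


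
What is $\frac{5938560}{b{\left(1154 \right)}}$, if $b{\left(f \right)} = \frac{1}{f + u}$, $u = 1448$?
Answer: $15452133120$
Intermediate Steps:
$b{\left(f \right)} = \frac{1}{1448 + f}$ ($b{\left(f \right)} = \frac{1}{f + 1448} = \frac{1}{1448 + f}$)
$\frac{5938560}{b{\left(1154 \right)}} = \frac{5938560}{\frac{1}{1448 + 1154}} = \frac{5938560}{\frac{1}{2602}} = 5938560 \frac{1}{\frac{1}{2602}} = 5938560 \cdot 2602 = 15452133120$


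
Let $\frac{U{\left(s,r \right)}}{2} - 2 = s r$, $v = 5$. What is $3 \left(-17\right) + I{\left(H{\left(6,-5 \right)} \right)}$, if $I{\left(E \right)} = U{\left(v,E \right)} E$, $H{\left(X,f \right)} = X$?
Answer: $333$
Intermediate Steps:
$U{\left(s,r \right)} = 4 + 2 r s$ ($U{\left(s,r \right)} = 4 + 2 s r = 4 + 2 r s$)
$I{\left(E \right)} = E \left(4 + 10 E\right)$ ($I{\left(E \right)} = \left(4 + 2 E 5\right) E = \left(4 + 10 E\right) E = E \left(4 + 10 E\right)$)
$3 \left(-17\right) + I{\left(H{\left(6,-5 \right)} \right)} = 3 \left(-17\right) + 2 \cdot 6 \left(2 + 5 \cdot 6\right) = -51 + 2 \cdot 6 \left(2 + 30\right) = -51 + 2 \cdot 6 \cdot 32 = -51 + 384 = 333$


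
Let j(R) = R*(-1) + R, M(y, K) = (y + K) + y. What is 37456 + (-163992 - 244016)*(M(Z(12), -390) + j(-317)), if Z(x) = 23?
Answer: 140392208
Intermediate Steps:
M(y, K) = K + 2*y (M(y, K) = (K + y) + y = K + 2*y)
j(R) = 0 (j(R) = -R + R = 0)
37456 + (-163992 - 244016)*(M(Z(12), -390) + j(-317)) = 37456 + (-163992 - 244016)*((-390 + 2*23) + 0) = 37456 - 408008*((-390 + 46) + 0) = 37456 - 408008*(-344 + 0) = 37456 - 408008*(-344) = 37456 + 140354752 = 140392208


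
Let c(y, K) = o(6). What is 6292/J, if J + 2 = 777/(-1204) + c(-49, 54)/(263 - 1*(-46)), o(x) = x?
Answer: -111469072/46521 ≈ -2396.1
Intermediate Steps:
c(y, K) = 6
J = -46521/17716 (J = -2 + (777/(-1204) + 6/(263 - 1*(-46))) = -2 + (777*(-1/1204) + 6/(263 + 46)) = -2 + (-111/172 + 6/309) = -2 + (-111/172 + 6*(1/309)) = -2 + (-111/172 + 2/103) = -2 - 11089/17716 = -46521/17716 ≈ -2.6259)
6292/J = 6292/(-46521/17716) = 6292*(-17716/46521) = -111469072/46521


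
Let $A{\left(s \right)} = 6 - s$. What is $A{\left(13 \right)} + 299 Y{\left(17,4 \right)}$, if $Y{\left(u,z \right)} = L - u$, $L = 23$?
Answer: $1787$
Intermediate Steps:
$Y{\left(u,z \right)} = 23 - u$
$A{\left(13 \right)} + 299 Y{\left(17,4 \right)} = \left(6 - 13\right) + 299 \left(23 - 17\right) = -7 + 299 \cdot 6 = -7 + 1794 = 1787$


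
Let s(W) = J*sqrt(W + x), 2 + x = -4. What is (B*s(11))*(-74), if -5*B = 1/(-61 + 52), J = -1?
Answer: 74*sqrt(5)/45 ≈ 3.6771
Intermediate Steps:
x = -6 (x = -2 - 4 = -6)
B = 1/45 (B = -1/(5*(-61 + 52)) = -1/5/(-9) = -1/5*(-1/9) = 1/45 ≈ 0.022222)
s(W) = -sqrt(-6 + W) (s(W) = -sqrt(W - 6) = -sqrt(-6 + W))
(B*s(11))*(-74) = ((-sqrt(-6 + 11))/45)*(-74) = ((-sqrt(5))/45)*(-74) = -sqrt(5)/45*(-74) = 74*sqrt(5)/45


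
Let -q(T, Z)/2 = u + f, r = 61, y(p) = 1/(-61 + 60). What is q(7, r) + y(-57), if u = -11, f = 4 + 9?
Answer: -5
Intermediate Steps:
y(p) = -1 (y(p) = 1/(-1) = -1)
f = 13
q(T, Z) = -4 (q(T, Z) = -2*(-11 + 13) = -2*2 = -4)
q(7, r) + y(-57) = -4 - 1 = -5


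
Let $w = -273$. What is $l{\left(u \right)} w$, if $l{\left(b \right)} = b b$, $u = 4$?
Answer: $-4368$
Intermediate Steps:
$l{\left(b \right)} = b^{2}$
$l{\left(u \right)} w = 4^{2} \left(-273\right) = 16 \left(-273\right) = -4368$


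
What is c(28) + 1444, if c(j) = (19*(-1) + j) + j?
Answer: 1481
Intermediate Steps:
c(j) = -19 + 2*j (c(j) = (-19 + j) + j = -19 + 2*j)
c(28) + 1444 = (-19 + 2*28) + 1444 = (-19 + 56) + 1444 = 37 + 1444 = 1481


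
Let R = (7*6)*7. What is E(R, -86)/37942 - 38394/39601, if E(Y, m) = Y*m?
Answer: -1229008416/751270571 ≈ -1.6359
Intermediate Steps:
R = 294 (R = 42*7 = 294)
E(R, -86)/37942 - 38394/39601 = (294*(-86))/37942 - 38394/39601 = -25284*1/37942 - 38394*1/39601 = -12642/18971 - 38394/39601 = -1229008416/751270571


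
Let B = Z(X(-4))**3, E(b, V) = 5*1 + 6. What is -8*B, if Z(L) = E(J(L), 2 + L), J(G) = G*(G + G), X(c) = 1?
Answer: -10648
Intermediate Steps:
J(G) = 2*G**2 (J(G) = G*(2*G) = 2*G**2)
E(b, V) = 11 (E(b, V) = 5 + 6 = 11)
Z(L) = 11
B = 1331 (B = 11**3 = 1331)
-8*B = -8*1331 = -10648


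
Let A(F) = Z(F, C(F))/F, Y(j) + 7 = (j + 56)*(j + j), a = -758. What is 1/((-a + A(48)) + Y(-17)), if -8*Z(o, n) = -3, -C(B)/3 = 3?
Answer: -128/73599 ≈ -0.0017392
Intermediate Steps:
C(B) = -9 (C(B) = -3*3 = -9)
Y(j) = -7 + 2*j*(56 + j) (Y(j) = -7 + (j + 56)*(j + j) = -7 + (56 + j)*(2*j) = -7 + 2*j*(56 + j))
Z(o, n) = 3/8 (Z(o, n) = -⅛*(-3) = 3/8)
A(F) = 3/(8*F)
1/((-a + A(48)) + Y(-17)) = 1/((-1*(-758) + (3/8)/48) + (-7 + 2*(-17)² + 112*(-17))) = 1/((758 + (3/8)*(1/48)) + (-7 + 2*289 - 1904)) = 1/((758 + 1/128) + (-7 + 578 - 1904)) = 1/(97025/128 - 1333) = 1/(-73599/128) = -128/73599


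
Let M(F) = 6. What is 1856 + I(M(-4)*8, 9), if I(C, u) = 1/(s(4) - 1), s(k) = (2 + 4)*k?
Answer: 42689/23 ≈ 1856.0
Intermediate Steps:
s(k) = 6*k
I(C, u) = 1/23 (I(C, u) = 1/(6*4 - 1) = 1/(24 - 1) = 1/23)
1856 + I(M(-4)*8, 9) = 1856 + 1/23 = 42689/23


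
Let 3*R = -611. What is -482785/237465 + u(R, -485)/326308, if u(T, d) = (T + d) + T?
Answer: -31549701143/15497345844 ≈ -2.0358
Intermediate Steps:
R = -611/3 (R = (⅓)*(-611) = -611/3 ≈ -203.67)
u(T, d) = d + 2*T
-482785/237465 + u(R, -485)/326308 = -482785/237465 + (-485 + 2*(-611/3))/326308 = -482785*1/237465 + (-485 - 1222/3)*(1/326308) = -96557/47493 - 2677/3*1/326308 = -96557/47493 - 2677/978924 = -31549701143/15497345844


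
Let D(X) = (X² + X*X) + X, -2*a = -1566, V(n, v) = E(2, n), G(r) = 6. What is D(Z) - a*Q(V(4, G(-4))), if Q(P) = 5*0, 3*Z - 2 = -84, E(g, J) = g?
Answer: 13202/9 ≈ 1466.9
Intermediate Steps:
V(n, v) = 2
Z = -82/3 (Z = ⅔ + (⅓)*(-84) = ⅔ - 28 = -82/3 ≈ -27.333)
a = 783 (a = -½*(-1566) = 783)
Q(P) = 0
D(X) = X + 2*X² (D(X) = (X² + X²) + X = 2*X² + X = X + 2*X²)
D(Z) - a*Q(V(4, G(-4))) = -82*(1 + 2*(-82/3))/3 - 783*0 = -82*(1 - 164/3)/3 - 1*0 = -82/3*(-161/3) + 0 = 13202/9 + 0 = 13202/9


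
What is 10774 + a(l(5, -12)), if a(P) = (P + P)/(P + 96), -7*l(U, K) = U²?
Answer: 6970728/647 ≈ 10774.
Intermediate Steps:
l(U, K) = -U²/7
a(P) = 2*P/(96 + P) (a(P) = (2*P)/(96 + P) = 2*P/(96 + P))
10774 + a(l(5, -12)) = 10774 + 2*(-⅐*5²)/(96 - ⅐*5²) = 10774 + 2*(-⅐*25)/(96 - ⅐*25) = 10774 + 2*(-25/7)/(96 - 25/7) = 10774 + 2*(-25/7)/(647/7) = 10774 + 2*(-25/7)*(7/647) = 10774 - 50/647 = 6970728/647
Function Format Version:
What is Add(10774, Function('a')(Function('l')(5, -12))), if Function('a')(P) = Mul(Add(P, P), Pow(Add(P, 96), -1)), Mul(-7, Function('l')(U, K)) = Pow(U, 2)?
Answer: Rational(6970728, 647) ≈ 10774.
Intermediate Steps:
Function('l')(U, K) = Mul(Rational(-1, 7), Pow(U, 2))
Function('a')(P) = Mul(2, P, Pow(Add(96, P), -1)) (Function('a')(P) = Mul(Mul(2, P), Pow(Add(96, P), -1)) = Mul(2, P, Pow(Add(96, P), -1)))
Add(10774, Function('a')(Function('l')(5, -12))) = Add(10774, Mul(2, Mul(Rational(-1, 7), Pow(5, 2)), Pow(Add(96, Mul(Rational(-1, 7), Pow(5, 2))), -1))) = Add(10774, Mul(2, Mul(Rational(-1, 7), 25), Pow(Add(96, Mul(Rational(-1, 7), 25)), -1))) = Add(10774, Mul(2, Rational(-25, 7), Pow(Add(96, Rational(-25, 7)), -1))) = Add(10774, Mul(2, Rational(-25, 7), Pow(Rational(647, 7), -1))) = Add(10774, Mul(2, Rational(-25, 7), Rational(7, 647))) = Add(10774, Rational(-50, 647)) = Rational(6970728, 647)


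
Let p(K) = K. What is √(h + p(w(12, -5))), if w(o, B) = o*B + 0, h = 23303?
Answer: √23243 ≈ 152.46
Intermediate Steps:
w(o, B) = B*o (w(o, B) = B*o + 0 = B*o)
√(h + p(w(12, -5))) = √(23303 - 5*12) = √(23303 - 60) = √23243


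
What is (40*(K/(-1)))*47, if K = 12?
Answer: -22560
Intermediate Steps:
(40*(K/(-1)))*47 = (40*(12/(-1)))*47 = (40*(12*(-1)))*47 = (40*(-12))*47 = -480*47 = -22560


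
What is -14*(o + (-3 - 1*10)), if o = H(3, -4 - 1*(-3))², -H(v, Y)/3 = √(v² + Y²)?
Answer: -1078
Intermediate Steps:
H(v, Y) = -3*√(Y² + v²) (H(v, Y) = -3*√(v² + Y²) = -3*√(Y² + v²))
o = 90 (o = (-3*√((-4 - 1*(-3))² + 3²))² = (-3*√((-4 + 3)² + 9))² = (-3*√((-1)² + 9))² = (-3*√(1 + 9))² = (-3*√10)² = 90)
-14*(o + (-3 - 1*10)) = -14*(90 + (-3 - 1*10)) = -14*(90 + (-3 - 10)) = -14*(90 - 13) = -14*77 = -1078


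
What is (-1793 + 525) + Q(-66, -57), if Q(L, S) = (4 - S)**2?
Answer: 2453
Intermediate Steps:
(-1793 + 525) + Q(-66, -57) = (-1793 + 525) + (-4 - 57)**2 = -1268 + (-61)**2 = -1268 + 3721 = 2453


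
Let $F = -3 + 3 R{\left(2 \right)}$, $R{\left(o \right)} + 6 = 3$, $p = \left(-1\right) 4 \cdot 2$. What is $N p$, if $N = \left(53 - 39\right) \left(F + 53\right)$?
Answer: $-4592$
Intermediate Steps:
$p = -8$ ($p = \left(-4\right) 2 = -8$)
$R{\left(o \right)} = -3$ ($R{\left(o \right)} = -6 + 3 = -3$)
$F = -12$ ($F = -3 + 3 \left(-3\right) = -3 - 9 = -12$)
$N = 574$ ($N = \left(53 - 39\right) \left(-12 + 53\right) = 14 \cdot 41 = 574$)
$N p = 574 \left(-8\right) = -4592$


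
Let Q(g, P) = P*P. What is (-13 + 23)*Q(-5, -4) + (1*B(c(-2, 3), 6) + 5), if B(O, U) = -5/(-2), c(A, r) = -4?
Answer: 335/2 ≈ 167.50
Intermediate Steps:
Q(g, P) = P²
B(O, U) = 5/2 (B(O, U) = -5*(-½) = 5/2)
(-13 + 23)*Q(-5, -4) + (1*B(c(-2, 3), 6) + 5) = (-13 + 23)*(-4)² + (1*(5/2) + 5) = 10*16 + (5/2 + 5) = 160 + 15/2 = 335/2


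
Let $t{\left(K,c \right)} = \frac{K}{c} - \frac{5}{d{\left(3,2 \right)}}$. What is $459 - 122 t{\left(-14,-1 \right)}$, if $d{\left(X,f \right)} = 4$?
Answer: $- \frac{2193}{2} \approx -1096.5$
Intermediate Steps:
$t{\left(K,c \right)} = - \frac{5}{4} + \frac{K}{c}$ ($t{\left(K,c \right)} = \frac{K}{c} - \frac{5}{4} = - \frac{5}{4} + \frac{K}{c}$)
$459 - 122 t{\left(-14,-1 \right)} = 459 - 122 \left(- \frac{5}{4} - \frac{14}{-1}\right) = 459 - 122 \left(- \frac{5}{4} - -14\right) = 459 - 122 \left(- \frac{5}{4} + 14\right) = 459 - \frac{3111}{2} = - \frac{2193}{2}$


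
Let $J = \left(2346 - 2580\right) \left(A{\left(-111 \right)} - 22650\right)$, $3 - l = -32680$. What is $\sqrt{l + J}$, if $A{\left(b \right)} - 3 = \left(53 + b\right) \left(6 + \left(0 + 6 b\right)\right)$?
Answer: $i \sqrt{3625439} \approx 1904.1 i$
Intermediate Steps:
$A{\left(b \right)} = 3 + \left(6 + 6 b\right) \left(53 + b\right)$ ($A{\left(b \right)} = 3 + \left(53 + b\right) \left(6 + \left(0 + 6 b\right)\right) = 3 + \left(53 + b\right) \left(6 + 6 b\right) = 3 + \left(6 + 6 b\right) \left(53 + b\right)$)
$l = 32683$ ($l = 3 - -32680 = 3 + 32680 = 32683$)
$J = -3658122$ ($J = \left(2346 - 2580\right) \left(\left(321 + 6 \left(-111\right)^{2} + 324 \left(-111\right)\right) - 22650\right) = \left(2346 - 2580\right) \left(\left(321 + 6 \cdot 12321 - 35964\right) - 22650\right) = - 234 \left(\left(321 + 73926 - 35964\right) - 22650\right) = - 234 \left(38283 - 22650\right) = \left(-234\right) 15633 = -3658122$)
$\sqrt{l + J} = \sqrt{32683 - 3658122} = \sqrt{-3625439} = i \sqrt{3625439}$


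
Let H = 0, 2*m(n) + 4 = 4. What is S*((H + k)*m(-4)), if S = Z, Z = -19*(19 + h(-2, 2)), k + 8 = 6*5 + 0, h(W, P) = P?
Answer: 0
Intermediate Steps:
m(n) = 0 (m(n) = -2 + (1/2)*4 = -2 + 2 = 0)
k = 22 (k = -8 + (6*5 + 0) = -8 + (30 + 0) = -8 + 30 = 22)
Z = -399 (Z = -19*(19 + 2) = -19*21 = -399)
S = -399
S*((H + k)*m(-4)) = -399*(0 + 22)*0 = -8778*0 = -399*0 = 0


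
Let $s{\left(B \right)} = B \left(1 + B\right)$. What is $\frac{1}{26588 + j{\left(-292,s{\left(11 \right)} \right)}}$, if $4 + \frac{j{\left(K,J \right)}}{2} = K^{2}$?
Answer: $\frac{1}{197108} \approx 5.0734 \cdot 10^{-6}$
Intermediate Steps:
$j{\left(K,J \right)} = -8 + 2 K^{2}$
$\frac{1}{26588 + j{\left(-292,s{\left(11 \right)} \right)}} = \frac{1}{26588 - \left(8 - 2 \left(-292\right)^{2}\right)} = \frac{1}{26588 + \left(-8 + 2 \cdot 85264\right)} = \frac{1}{26588 + \left(-8 + 170528\right)} = \frac{1}{26588 + 170520} = \frac{1}{197108}$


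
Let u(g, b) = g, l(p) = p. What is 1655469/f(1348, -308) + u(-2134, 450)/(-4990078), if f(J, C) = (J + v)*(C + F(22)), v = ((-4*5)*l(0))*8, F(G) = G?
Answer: -4130048359915/961907395592 ≈ -4.2936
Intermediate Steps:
v = 0 (v = (-4*5*0)*8 = -20*0*8 = 0*8 = 0)
f(J, C) = J*(22 + C) (f(J, C) = (J + 0)*(C + 22) = J*(22 + C))
1655469/f(1348, -308) + u(-2134, 450)/(-4990078) = 1655469/((1348*(22 - 308))) - 2134/(-4990078) = 1655469/((1348*(-286))) - 2134*(-1/4990078) = 1655469/(-385528) + 1067/2495039 = 1655469*(-1/385528) + 1067/2495039 = -1655469/385528 + 1067/2495039 = -4130048359915/961907395592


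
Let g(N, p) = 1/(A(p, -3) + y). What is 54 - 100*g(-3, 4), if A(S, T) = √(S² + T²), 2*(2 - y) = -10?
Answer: 137/3 ≈ 45.667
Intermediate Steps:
y = 7 (y = 2 - ½*(-10) = 2 + 5 = 7)
g(N, p) = 1/(7 + √(9 + p²)) (g(N, p) = 1/(√(p² + (-3)²) + 7) = 1/(√(p² + 9) + 7) = 1/(√(9 + p²) + 7) = 1/(7 + √(9 + p²)))
54 - 100*g(-3, 4) = 54 - 100/(7 + √(9 + 4²)) = 54 - 100/(7 + √(9 + 16)) = 54 - 100/(7 + √25) = 54 - 100/(7 + 5) = 54 - 100/12 = 54 - 100*1/12 = 54 - 25/3 = 137/3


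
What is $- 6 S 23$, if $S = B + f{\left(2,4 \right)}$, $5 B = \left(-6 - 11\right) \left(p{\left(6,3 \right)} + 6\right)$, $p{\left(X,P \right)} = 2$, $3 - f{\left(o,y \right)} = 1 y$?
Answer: $\frac{19458}{5} \approx 3891.6$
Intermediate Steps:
$f{\left(o,y \right)} = 3 - y$ ($f{\left(o,y \right)} = 3 - 1 y = 3 - y$)
$B = - \frac{136}{5}$ ($B = \frac{\left(-6 - 11\right) \left(2 + 6\right)}{5} = \frac{\left(-17\right) 8}{5} = \frac{1}{5} \left(-136\right) = - \frac{136}{5} \approx -27.2$)
$S = - \frac{141}{5}$ ($S = - \frac{136}{5} + \left(3 - 4\right) = - \frac{136}{5} - 1 = - \frac{141}{5} \approx -28.2$)
$- 6 S 23 = \left(-6\right) \left(- \frac{141}{5}\right) 23 = \frac{846}{5} \cdot 23 = \frac{19458}{5}$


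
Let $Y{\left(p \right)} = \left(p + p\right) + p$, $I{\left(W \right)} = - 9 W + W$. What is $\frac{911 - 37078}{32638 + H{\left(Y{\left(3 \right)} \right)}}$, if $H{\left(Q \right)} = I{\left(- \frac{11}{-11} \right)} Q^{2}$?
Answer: $- \frac{36167}{31990} \approx -1.1306$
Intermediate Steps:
$I{\left(W \right)} = - 8 W$
$Y{\left(p \right)} = 3 p$ ($Y{\left(p \right)} = 2 p + p = 3 p$)
$H{\left(Q \right)} = - 8 Q^{2}$ ($H{\left(Q \right)} = - 8 \left(- \frac{11}{-11}\right) Q^{2} = - 8 \left(\left(-11\right) \left(- \frac{1}{11}\right)\right) Q^{2} = \left(-8\right) 1 Q^{2} = - 8 Q^{2}$)
$\frac{911 - 37078}{32638 + H{\left(Y{\left(3 \right)} \right)}} = \frac{911 - 37078}{32638 - 8 \left(3 \cdot 3\right)^{2}} = - \frac{36167}{32638 - 8 \cdot 9^{2}} = - \frac{36167}{32638 - 648} = - \frac{36167}{31990}$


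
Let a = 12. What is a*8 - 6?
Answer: 90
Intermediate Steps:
a*8 - 6 = 12*8 - 6 = 96 - 6 = 90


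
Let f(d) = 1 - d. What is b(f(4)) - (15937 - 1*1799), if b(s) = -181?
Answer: -14319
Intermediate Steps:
b(f(4)) - (15937 - 1*1799) = -181 - (15937 - 1*1799) = -181 - (15937 - 1799) = -181 - 1*14138 = -181 - 14138 = -14319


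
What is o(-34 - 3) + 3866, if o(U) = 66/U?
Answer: 142976/37 ≈ 3864.2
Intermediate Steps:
o(-34 - 3) + 3866 = 66/(-34 - 3) + 3866 = 66/(-37) + 3866 = 66*(-1/37) + 3866 = -66/37 + 3866 = 142976/37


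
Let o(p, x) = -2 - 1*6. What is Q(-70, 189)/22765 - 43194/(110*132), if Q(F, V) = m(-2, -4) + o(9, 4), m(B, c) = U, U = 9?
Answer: -32776563/11018260 ≈ -2.9748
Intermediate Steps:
m(B, c) = 9
o(p, x) = -8 (o(p, x) = -2 - 6 = -8)
Q(F, V) = 1 (Q(F, V) = 9 - 8 = 1)
Q(-70, 189)/22765 - 43194/(110*132) = 1/22765 - 43194/(110*132) = 1*(1/22765) - 43194/14520 = 1/22765 - 43194*1/14520 = 1/22765 - 7199/2420 = -32776563/11018260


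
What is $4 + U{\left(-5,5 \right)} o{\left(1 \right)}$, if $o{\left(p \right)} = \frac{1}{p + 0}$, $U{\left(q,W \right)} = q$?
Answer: $-1$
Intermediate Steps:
$o{\left(p \right)} = \frac{1}{p}$
$4 + U{\left(-5,5 \right)} o{\left(1 \right)} = 4 - \frac{5}{1} = 4 - 5 = -1$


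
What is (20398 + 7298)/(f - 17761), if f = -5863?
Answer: -3462/2953 ≈ -1.1724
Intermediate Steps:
(20398 + 7298)/(f - 17761) = (20398 + 7298)/(-5863 - 17761) = 27696/(-23624) = 27696*(-1/23624) = -3462/2953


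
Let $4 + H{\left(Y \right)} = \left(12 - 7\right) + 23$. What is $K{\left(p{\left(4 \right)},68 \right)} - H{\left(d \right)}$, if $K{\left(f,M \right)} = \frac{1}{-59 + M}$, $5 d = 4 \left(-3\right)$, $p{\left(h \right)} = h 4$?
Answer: $- \frac{215}{9} \approx -23.889$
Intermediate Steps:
$p{\left(h \right)} = 4 h$
$d = - \frac{12}{5}$ ($d = \frac{4 \left(-3\right)}{5} = \frac{1}{5} \left(-12\right) = - \frac{12}{5} \approx -2.4$)
$H{\left(Y \right)} = 24$ ($H{\left(Y \right)} = -4 + \left(\left(12 - 7\right) + 23\right) = -4 + \left(5 + 23\right) = -4 + 28 = 24$)
$K{\left(p{\left(4 \right)},68 \right)} - H{\left(d \right)} = \frac{1}{-59 + 68} - 24 = \frac{1}{9} - 24 = - \frac{215}{9}$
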